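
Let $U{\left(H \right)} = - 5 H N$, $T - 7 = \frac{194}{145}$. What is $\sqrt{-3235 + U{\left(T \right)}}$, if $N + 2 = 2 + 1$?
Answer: $\frac{4 i \sqrt{172231}}{29} \approx 57.242 i$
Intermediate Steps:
$N = 1$ ($N = -2 + \left(2 + 1\right) = -2 + 3 = 1$)
$T = \frac{1209}{145}$ ($T = 7 + \frac{194}{145} = \frac{1209}{145} \approx 8.3379$)
$U{\left(H \right)} = - 5 H$ ($U{\left(H \right)} = - 5 H 1 = - 5 H$)
$\sqrt{-3235 + U{\left(T \right)}} = \sqrt{-3235 - \frac{1209}{29}} = \sqrt{- \frac{95024}{29}} = \frac{4 i \sqrt{172231}}{29}$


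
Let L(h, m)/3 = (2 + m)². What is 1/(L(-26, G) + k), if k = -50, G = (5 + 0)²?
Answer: 1/2137 ≈ 0.00046795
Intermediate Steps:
G = 25 (G = 5² = 25)
L(h, m) = 3*(2 + m)²
1/(L(-26, G) + k) = 1/(3*(2 + 25)² - 50) = 1/(3*27² - 50) = 1/(3*729 - 50) = 1/(2187 - 50) = 1/2137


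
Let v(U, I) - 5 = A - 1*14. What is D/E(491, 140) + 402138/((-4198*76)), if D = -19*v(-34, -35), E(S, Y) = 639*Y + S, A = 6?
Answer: -18077264751/14349343324 ≈ -1.2598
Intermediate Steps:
E(S, Y) = S + 639*Y
v(U, I) = -3 (v(U, I) = 5 + (6 - 1*14) = 5 + (6 - 14) = 5 - 8 = -3)
D = 57 (D = -19*(-3) = 57)
D/E(491, 140) + 402138/((-4198*76)) = 57/(491 + 639*140) + 402138/((-4198*76)) = 57/(491 + 89460) + 402138/(-319048) = 57/89951 + 402138*(-1/319048) = 57*(1/89951) - 201069/159524 = 57/89951 - 201069/159524 = -18077264751/14349343324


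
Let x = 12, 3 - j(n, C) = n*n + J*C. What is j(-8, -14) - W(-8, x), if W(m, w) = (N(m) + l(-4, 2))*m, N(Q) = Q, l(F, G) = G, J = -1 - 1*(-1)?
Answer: -109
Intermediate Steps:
J = 0 (J = -1 + 1 = 0)
j(n, C) = 3 - n**2 (j(n, C) = 3 - (n*n + 0*C) = 3 - (n**2 + 0) = 3 - n**2)
W(m, w) = m*(2 + m) (W(m, w) = (m + 2)*m = (2 + m)*m = m*(2 + m))
j(-8, -14) - W(-8, x) = (3 - 1*(-8)**2) - (-8)*(2 - 8) = (3 - 1*64) - (-8)*(-6) = (3 - 64) - 1*48 = -61 - 48 = -109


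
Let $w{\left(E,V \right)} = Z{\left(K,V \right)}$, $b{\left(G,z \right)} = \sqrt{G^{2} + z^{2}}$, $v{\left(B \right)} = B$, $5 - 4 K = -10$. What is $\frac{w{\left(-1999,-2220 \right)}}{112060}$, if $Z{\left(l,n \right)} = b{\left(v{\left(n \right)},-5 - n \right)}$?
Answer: $\frac{\sqrt{393385}}{22412} \approx 0.027985$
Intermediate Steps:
$K = \frac{15}{4}$ ($K = \frac{5}{4} - - \frac{5}{2} = \frac{5}{4} + \frac{5}{2} = \frac{15}{4} \approx 3.75$)
$Z{\left(l,n \right)} = \sqrt{n^{2} + \left(-5 - n\right)^{2}}$
$w{\left(E,V \right)} = \sqrt{V^{2} + \left(5 + V\right)^{2}}$
$\frac{w{\left(-1999,-2220 \right)}}{112060} = \frac{\sqrt{\left(-2220\right)^{2} + \left(5 - 2220\right)^{2}}}{112060} = \sqrt{4928400 + \left(-2215\right)^{2}} \cdot \frac{1}{112060} = \sqrt{4928400 + 4906225} \cdot \frac{1}{112060} = \sqrt{9834625} \cdot \frac{1}{112060} = 5 \sqrt{393385} \cdot \frac{1}{112060} = \frac{\sqrt{393385}}{22412}$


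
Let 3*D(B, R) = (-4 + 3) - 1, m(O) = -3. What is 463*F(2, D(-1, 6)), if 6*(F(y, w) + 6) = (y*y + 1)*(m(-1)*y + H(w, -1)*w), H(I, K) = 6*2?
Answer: -24539/3 ≈ -8179.7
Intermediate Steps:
H(I, K) = 12
D(B, R) = -2/3 (D(B, R) = ((-4 + 3) - 1)/3 = (-1 - 1)/3 = (1/3)*(-2) = -2/3)
F(y, w) = -6 + (1 + y**2)*(-3*y + 12*w)/6 (F(y, w) = -6 + ((y*y + 1)*(-3*y + 12*w))/6 = -6 + ((y**2 + 1)*(-3*y + 12*w))/6 = -6 + ((1 + y**2)*(-3*y + 12*w))/6 = -6 + (1 + y**2)*(-3*y + 12*w)/6)
463*F(2, D(-1, 6)) = 463*(-6 + 2*(-2/3) - 1/2*2 - 1/2*2**3 + 2*(-2/3)*2**2) = 463*(-6 - 4/3 - 1 - 1/2*8 + 2*(-2/3)*4) = 463*(-6 - 4/3 - 1 - 4 - 16/3) = 463*(-53/3) = -24539/3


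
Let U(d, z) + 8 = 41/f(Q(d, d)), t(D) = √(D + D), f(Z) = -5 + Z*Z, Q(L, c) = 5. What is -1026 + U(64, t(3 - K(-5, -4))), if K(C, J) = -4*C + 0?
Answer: -20639/20 ≈ -1031.9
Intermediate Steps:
K(C, J) = -4*C
f(Z) = -5 + Z²
t(D) = √2*√D (t(D) = √(2*D) = √2*√D)
U(d, z) = -119/20 (U(d, z) = -8 + 41/(-5 + 5²) = -8 + 41/(-5 + 25) = -8 + 41/20 = -119/20)
-1026 + U(64, t(3 - K(-5, -4))) = -1026 - 119/20 = -20639/20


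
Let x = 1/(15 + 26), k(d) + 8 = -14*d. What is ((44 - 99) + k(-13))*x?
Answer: 119/41 ≈ 2.9024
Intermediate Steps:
k(d) = -8 - 14*d
x = 1/41 ≈ 0.024390
((44 - 99) + k(-13))*x = ((44 - 99) + (-8 - 14*(-13)))*(1/41) = (-55 + (-8 + 182))*(1/41) = (-55 + 174)*(1/41) = 119*(1/41) = 119/41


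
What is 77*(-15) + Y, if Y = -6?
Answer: -1161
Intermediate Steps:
77*(-15) + Y = 77*(-15) - 6 = -1155 - 6 = -1161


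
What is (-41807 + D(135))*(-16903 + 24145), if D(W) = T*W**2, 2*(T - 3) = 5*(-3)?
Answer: -896700819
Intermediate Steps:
T = -9/2 (T = 3 + (5*(-3))/2 = 3 + (1/2)*(-15) = 3 - 15/2 = -9/2 ≈ -4.5000)
D(W) = -9*W**2/2
(-41807 + D(135))*(-16903 + 24145) = (-41807 - 9/2*135**2)*(-16903 + 24145) = (-41807 - 9/2*18225)*7242 = (-41807 - 164025/2)*7242 = -247639/2*7242 = -896700819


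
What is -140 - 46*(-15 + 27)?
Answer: -692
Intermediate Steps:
-140 - 46*(-15 + 27) = -140 - 46*12 = -140 - 552 = -692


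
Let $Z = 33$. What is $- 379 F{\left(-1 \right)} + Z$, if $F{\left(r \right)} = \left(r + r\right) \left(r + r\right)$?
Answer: $-1483$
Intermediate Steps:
$F{\left(r \right)} = 4 r^{2}$ ($F{\left(r \right)} = 2 r 2 r = 4 r^{2}$)
$- 379 F{\left(-1 \right)} + Z = - 379 \cdot 4 \left(-1\right)^{2} + 33 = - 379 \cdot 4 \cdot 1 + 33 = \left(-379\right) 4 + 33 = -1516 + 33 = -1483$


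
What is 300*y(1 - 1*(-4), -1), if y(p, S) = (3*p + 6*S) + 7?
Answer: 4800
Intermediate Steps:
y(p, S) = 7 + 3*p + 6*S
300*y(1 - 1*(-4), -1) = 300*(7 + 3*(1 - 1*(-4)) + 6*(-1)) = 300*(7 + 3*(1 + 4) - 6) = 300*(7 + 3*5 - 6) = 300*(7 + 15 - 6) = 300*16 = 4800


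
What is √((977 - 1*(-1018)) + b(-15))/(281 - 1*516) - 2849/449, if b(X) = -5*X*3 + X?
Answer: -2849/449 - 21*√5/235 ≈ -6.5450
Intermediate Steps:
b(X) = -14*X (b(X) = -15*X + X = -14*X)
√((977 - 1*(-1018)) + b(-15))/(281 - 1*516) - 2849/449 = √((977 - 1*(-1018)) - 14*(-15))/(281 - 1*516) - 2849/449 = √((977 + 1018) + 210)/(281 - 516) - 2849*1/449 = √(1995 + 210)/(-235) - 2849/449 = √2205*(-1/235) - 2849/449 = (21*√5)*(-1/235) - 2849/449 = -21*√5/235 - 2849/449 = -2849/449 - 21*√5/235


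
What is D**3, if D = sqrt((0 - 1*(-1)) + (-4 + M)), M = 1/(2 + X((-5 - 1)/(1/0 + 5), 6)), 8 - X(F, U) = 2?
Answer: -23*I*sqrt(46)/32 ≈ -4.8748*I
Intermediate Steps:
X(F, U) = 6 (X(F, U) = 8 - 1*2 = 8 - 2 = 6)
M = 1/8 (M = 1/(2 + 6) = 1/8 ≈ 0.12500)
D = I*sqrt(46)/4 (D = sqrt((0 - 1*(-1)) + (-4 + 1/8)) = sqrt((0 + 1) - 31/8) = sqrt(1 - 31/8) = sqrt(-23/8) = I*sqrt(46)/4 ≈ 1.6956*I)
D**3 = (I*sqrt(46)/4)**3 = -23*I*sqrt(46)/32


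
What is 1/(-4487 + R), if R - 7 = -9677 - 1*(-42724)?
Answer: 1/28567 ≈ 3.5005e-5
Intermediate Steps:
R = 33054 (R = 7 + (-9677 - 1*(-42724)) = 7 + (-9677 + 42724) = 7 + 33047 = 33054)
1/(-4487 + R) = 1/(-4487 + 33054) = 1/28567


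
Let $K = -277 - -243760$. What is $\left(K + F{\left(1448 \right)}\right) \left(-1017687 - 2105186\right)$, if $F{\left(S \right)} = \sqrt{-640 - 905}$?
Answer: $-760366486659 - 3122873 i \sqrt{1545} \approx -7.6037 \cdot 10^{11} - 1.2275 \cdot 10^{8} i$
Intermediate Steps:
$F{\left(S \right)} = i \sqrt{1545}$ ($F{\left(S \right)} = \sqrt{-1545} = i \sqrt{1545}$)
$K = 243483$ ($K = -277 + 243760 = 243483$)
$\left(K + F{\left(1448 \right)}\right) \left(-1017687 - 2105186\right) = \left(243483 + i \sqrt{1545}\right) \left(-1017687 - 2105186\right) = \left(243483 + i \sqrt{1545}\right) \left(-3122873\right) = -760366486659 - 3122873 i \sqrt{1545}$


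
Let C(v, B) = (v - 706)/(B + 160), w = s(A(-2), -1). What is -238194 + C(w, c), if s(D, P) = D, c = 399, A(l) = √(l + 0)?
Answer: -133151152/559 + I*√2/559 ≈ -2.382e+5 + 0.0025299*I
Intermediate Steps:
A(l) = √l
w = I*√2 (w = √(-2) = I*√2 ≈ 1.4142*I)
C(v, B) = (-706 + v)/(160 + B)
-238194 + C(w, c) = -238194 + (-706 + I*√2)/(160 + 399) = -238194 + (-706 + I*√2)/559 = -238194 + (-706/559 + I*√2/559) = -133151152/559 + I*√2/559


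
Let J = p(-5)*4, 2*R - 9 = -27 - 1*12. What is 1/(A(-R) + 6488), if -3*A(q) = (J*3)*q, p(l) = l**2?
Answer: 1/4988 ≈ 0.00020048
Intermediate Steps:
R = -15 (R = 9/2 + (-27 - 1*12)/2 = 9/2 + (-27 - 12)/2 = 9/2 + (1/2)*(-39) = 9/2 - 39/2 = -15)
J = 100 (J = (-5)**2*4 = 25*4 = 100)
A(q) = -100*q (A(q) = -100*3*q/3 = -100*q)
1/(A(-R) + 6488) = 1/(-(-100)*(-15) + 6488) = 1/(-100*15 + 6488) = 1/(-1500 + 6488) = 1/4988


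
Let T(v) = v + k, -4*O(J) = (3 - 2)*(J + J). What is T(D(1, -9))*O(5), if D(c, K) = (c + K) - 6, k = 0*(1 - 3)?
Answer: 35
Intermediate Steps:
O(J) = -J/2 (O(J) = -(3 - 2)*(J + J)/4 = -2*J/4 = -J/2)
k = 0 (k = 0*(-2) = 0)
D(c, K) = -6 + K + c (D(c, K) = (K + c) - 6 = -6 + K + c)
T(v) = v (T(v) = v + 0 = v)
T(D(1, -9))*O(5) = (-6 - 9 + 1)*(-½*5) = -14*(-5/2) = 35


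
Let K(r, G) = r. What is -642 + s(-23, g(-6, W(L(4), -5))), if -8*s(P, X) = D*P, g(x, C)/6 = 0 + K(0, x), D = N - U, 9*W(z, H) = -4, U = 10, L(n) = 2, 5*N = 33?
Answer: -26071/40 ≈ -651.78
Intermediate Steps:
N = 33/5 (N = (⅕)*33 = 33/5 ≈ 6.6000)
W(z, H) = -4/9 (W(z, H) = (⅑)*(-4) = -4/9)
D = -17/5 (D = 33/5 - 1*10 = 33/5 - 10 = -17/5 ≈ -3.4000)
g(x, C) = 0 (g(x, C) = 6*(0 + 0) = 6*0 = 0)
s(P, X) = 17*P/40 (s(P, X) = -(-17)*P/40 = 17*P/40)
-642 + s(-23, g(-6, W(L(4), -5))) = -642 + (17/40)*(-23) = -642 - 391/40 = -26071/40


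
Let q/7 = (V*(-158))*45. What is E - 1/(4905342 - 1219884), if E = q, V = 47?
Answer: -8620986499021/3685458 ≈ -2.3392e+6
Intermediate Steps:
q = -2339190 (q = 7*((47*(-158))*45) = 7*(-7426*45) = 7*(-334170) = -2339190)
E = -2339190
E - 1/(4905342 - 1219884) = -2339190 - 1/(4905342 - 1219884) = -2339190 - 1/3685458 = -8620986499021/3685458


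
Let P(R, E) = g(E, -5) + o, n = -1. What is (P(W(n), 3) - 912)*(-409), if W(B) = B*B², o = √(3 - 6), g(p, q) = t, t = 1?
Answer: 372599 - 409*I*√3 ≈ 3.726e+5 - 708.41*I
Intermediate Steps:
g(p, q) = 1
o = I*√3 (o = √(-3) = I*√3 ≈ 1.732*I)
W(B) = B³
P(R, E) = 1 + I*√3
(P(W(n), 3) - 912)*(-409) = ((1 + I*√3) - 912)*(-409) = (-911 + I*√3)*(-409) = 372599 - 409*I*√3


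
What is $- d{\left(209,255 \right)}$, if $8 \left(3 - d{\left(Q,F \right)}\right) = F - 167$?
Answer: $8$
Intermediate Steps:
$d{\left(Q,F \right)} = \frac{191}{8} - \frac{F}{8}$ ($d{\left(Q,F \right)} = 3 - \frac{F - 167}{8} = 3 - \frac{-167 + F}{8} = 3 - \left(- \frac{167}{8} + \frac{F}{8}\right) = \frac{191}{8} - \frac{F}{8}$)
$- d{\left(209,255 \right)} = - (\frac{191}{8} - \frac{255}{8}) = \left(-1\right) \left(-8\right) = 8$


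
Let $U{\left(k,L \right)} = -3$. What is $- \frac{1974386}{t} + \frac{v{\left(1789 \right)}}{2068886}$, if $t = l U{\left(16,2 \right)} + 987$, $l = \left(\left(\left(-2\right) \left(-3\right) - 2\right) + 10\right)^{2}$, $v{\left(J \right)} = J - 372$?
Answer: $- \frac{4084778988613}{825485514} \approx -4948.3$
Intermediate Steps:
$v{\left(J \right)} = -372 + J$
$l = 196$ ($l = \left(\left(6 - 2\right) + 10\right)^{2} = \left(4 + 10\right)^{2} = 14^{2} = 196$)
$t = 399$ ($t = 196 \left(-3\right) + 987 = -588 + 987 = 399$)
$- \frac{1974386}{t} + \frac{v{\left(1789 \right)}}{2068886} = - \frac{1974386}{399} + \frac{-372 + 1789}{2068886} = \left(-1974386\right) \frac{1}{399} + 1417 \cdot \frac{1}{2068886} = - \frac{1974386}{399} + \frac{1417}{2068886} = - \frac{4084778988613}{825485514}$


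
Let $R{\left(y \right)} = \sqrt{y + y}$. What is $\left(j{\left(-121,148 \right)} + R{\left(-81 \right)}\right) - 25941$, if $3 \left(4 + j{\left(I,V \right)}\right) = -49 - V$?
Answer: $- \frac{78032}{3} + 9 i \sqrt{2} \approx -26011.0 + 12.728 i$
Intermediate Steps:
$j{\left(I,V \right)} = - \frac{61}{3} - \frac{V}{3}$ ($j{\left(I,V \right)} = -4 + \frac{-49 - V}{3} = -4 - \left(\frac{49}{3} + \frac{V}{3}\right) = - \frac{61}{3} - \frac{V}{3}$)
$R{\left(y \right)} = \sqrt{2} \sqrt{y}$ ($R{\left(y \right)} = \sqrt{2 y} = \sqrt{2} \sqrt{y}$)
$\left(j{\left(-121,148 \right)} + R{\left(-81 \right)}\right) - 25941 = \left(\left(- \frac{61}{3} - \frac{148}{3}\right) + \sqrt{2} \sqrt{-81}\right) - 25941 = \left(\left(- \frac{61}{3} - \frac{148}{3}\right) + \sqrt{2} \cdot 9 i\right) - 25941 = \left(- \frac{209}{3} + 9 i \sqrt{2}\right) - 25941 = - \frac{78032}{3} + 9 i \sqrt{2}$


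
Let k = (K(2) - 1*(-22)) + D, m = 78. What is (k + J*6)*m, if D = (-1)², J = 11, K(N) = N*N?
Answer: 7254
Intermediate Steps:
K(N) = N²
D = 1
k = 27 (k = (2² - 1*(-22)) + 1 = (4 + 22) + 1 = 26 + 1 = 27)
(k + J*6)*m = (27 + 11*6)*78 = (27 + 66)*78 = 93*78 = 7254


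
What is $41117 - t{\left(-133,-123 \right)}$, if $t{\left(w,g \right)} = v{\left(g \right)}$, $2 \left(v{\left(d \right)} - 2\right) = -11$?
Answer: $\frac{82241}{2} \approx 41121.0$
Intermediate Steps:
$v{\left(d \right)} = - \frac{7}{2}$ ($v{\left(d \right)} = 2 + \frac{1}{2} \left(-11\right) = 2 - \frac{11}{2} = - \frac{7}{2}$)
$t{\left(w,g \right)} = - \frac{7}{2}$
$41117 - t{\left(-133,-123 \right)} = 41117 - - \frac{7}{2} = 41117 + \frac{7}{2} = \frac{82241}{2}$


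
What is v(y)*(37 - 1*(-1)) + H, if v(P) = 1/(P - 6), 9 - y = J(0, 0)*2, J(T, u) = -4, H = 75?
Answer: 863/11 ≈ 78.455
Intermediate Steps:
y = 17 (y = 9 - (-4)*2 = 9 - 1*(-8) = 9 + 8 = 17)
v(P) = 1/(-6 + P)
v(y)*(37 - 1*(-1)) + H = (37 - 1*(-1))/(-6 + 17) + 75 = (37 + 1)/11 + 75 = (1/11)*38 + 75 = 38/11 + 75 = 863/11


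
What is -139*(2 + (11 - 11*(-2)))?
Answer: -4865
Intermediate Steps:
-139*(2 + (11 - 11*(-2))) = -139*(2 + (11 + 22)) = -139*(2 + 33) = -139*35 = -4865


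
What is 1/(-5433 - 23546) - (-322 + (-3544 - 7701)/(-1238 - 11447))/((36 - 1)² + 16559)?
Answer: 7854353009/435824917944 ≈ 0.018022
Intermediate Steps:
1/(-5433 - 23546) - (-322 + (-3544 - 7701)/(-1238 - 11447))/((36 - 1)² + 16559) = 1/(-28979) - (-322 - 11245/(-12685))/(35² + 16559) = -1/28979 - (-322 - 11245*(-1/12685))/(1225 + 16559) = -1/28979 - (-322 + 2249/2537)/17784 = -1/28979 - (-814665)/(2537*17784) = -1/28979 - 1*(-271555/15039336) = -1/28979 + 271555/15039336 = 7854353009/435824917944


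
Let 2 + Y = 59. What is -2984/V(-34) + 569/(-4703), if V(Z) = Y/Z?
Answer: 477115135/268071 ≈ 1779.8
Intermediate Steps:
Y = 57 (Y = -2 + 59 = 57)
V(Z) = 57/Z
-2984/V(-34) + 569/(-4703) = -2984/(57/(-34)) + 569/(-4703) = -2984/(57*(-1/34)) + 569*(-1/4703) = -2984/(-57/34) - 569/4703 = -2984*(-34/57) - 569/4703 = 101456/57 - 569/4703 = 477115135/268071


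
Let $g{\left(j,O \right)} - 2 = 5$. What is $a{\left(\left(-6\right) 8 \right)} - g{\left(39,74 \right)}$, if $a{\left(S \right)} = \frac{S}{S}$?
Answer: $-6$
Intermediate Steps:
$a{\left(S \right)} = 1$
$g{\left(j,O \right)} = 7$ ($g{\left(j,O \right)} = 2 + 5 = 7$)
$a{\left(\left(-6\right) 8 \right)} - g{\left(39,74 \right)} = 1 - 7 = -6$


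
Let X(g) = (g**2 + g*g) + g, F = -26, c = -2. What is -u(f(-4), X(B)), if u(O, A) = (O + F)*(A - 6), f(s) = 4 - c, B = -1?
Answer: -100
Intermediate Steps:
f(s) = 6 (f(s) = 4 - 1*(-2) = 4 + 2 = 6)
X(g) = g + 2*g**2 (X(g) = (g**2 + g**2) + g = 2*g**2 + g = g + 2*g**2)
u(O, A) = (-26 + O)*(-6 + A) (u(O, A) = (O - 26)*(A - 6) = (-26 + O)*(-6 + A))
-u(f(-4), X(B)) = -(156 - (-26)*(1 + 2*(-1)) - 6*6 - (1 + 2*(-1))*6) = -(156 - (-26)*(1 - 2) - 36 - (1 - 2)*6) = -(156 - (-26)*(-1) - 36 - 1*(-1)*6) = -(156 - 26*1 - 36 + 1*6) = -(156 - 26 - 36 + 6) = -1*100 = -100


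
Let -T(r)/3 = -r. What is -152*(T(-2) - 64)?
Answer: 10640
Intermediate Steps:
T(r) = 3*r (T(r) = -(-3)*r = 3*r)
-152*(T(-2) - 64) = -152*(3*(-2) - 64) = -152*(-6 - 64) = -152*(-70) = 10640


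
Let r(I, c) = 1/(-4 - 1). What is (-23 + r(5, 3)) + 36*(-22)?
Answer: -4076/5 ≈ -815.20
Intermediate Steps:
r(I, c) = -⅕ (r(I, c) = 1/(-5) = -⅕)
(-23 + r(5, 3)) + 36*(-22) = (-23 - ⅕) + 36*(-22) = -116/5 - 792 = -4076/5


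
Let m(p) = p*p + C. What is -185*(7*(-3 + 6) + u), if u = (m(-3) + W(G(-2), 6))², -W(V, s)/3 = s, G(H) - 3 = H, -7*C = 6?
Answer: -1071150/49 ≈ -21860.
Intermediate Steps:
C = -6/7 (C = -⅐*6 = -6/7 ≈ -0.85714)
m(p) = -6/7 + p² (m(p) = p*p - 6/7 = p² - 6/7 = -6/7 + p²)
G(H) = 3 + H
W(V, s) = -3*s
u = 4761/49 (u = ((-6/7 + (-3)²) - 3*6)² = ((-6/7 + 9) - 18)² = (57/7 - 18)² = (-69/7)² = 4761/49 ≈ 97.163)
-185*(7*(-3 + 6) + u) = -185*(7*(-3 + 6) + 4761/49) = -185*(7*3 + 4761/49) = -185*(21 + 4761/49) = -185*5790/49 = -1071150/49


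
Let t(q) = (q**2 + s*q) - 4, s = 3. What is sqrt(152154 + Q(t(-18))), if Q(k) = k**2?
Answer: sqrt(222910) ≈ 472.13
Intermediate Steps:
t(q) = -4 + q**2 + 3*q (t(q) = (q**2 + 3*q) - 4 = -4 + q**2 + 3*q)
sqrt(152154 + Q(t(-18))) = sqrt(152154 + (-4 + (-18)**2 + 3*(-18))**2) = sqrt(152154 + (-4 + 324 - 54)**2) = sqrt(152154 + 266**2) = sqrt(152154 + 70756) = sqrt(222910)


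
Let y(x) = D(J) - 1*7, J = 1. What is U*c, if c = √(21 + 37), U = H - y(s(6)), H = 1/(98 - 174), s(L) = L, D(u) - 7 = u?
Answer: -77*√58/76 ≈ -7.7160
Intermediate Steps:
D(u) = 7 + u
H = -1/76 (H = 1/(-76) = -1/76 ≈ -0.013158)
y(x) = 1 (y(x) = (7 + 1) - 1*7 = 8 - 7 = 1)
U = -77/76 (U = -1/76 - 1*1 = -1/76 - 1 = -77/76 ≈ -1.0132)
c = √58 ≈ 7.6158
U*c = -77*√58/76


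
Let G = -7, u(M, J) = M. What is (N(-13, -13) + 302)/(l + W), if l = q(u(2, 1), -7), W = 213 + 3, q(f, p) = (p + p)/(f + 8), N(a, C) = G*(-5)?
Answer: 1685/1073 ≈ 1.5704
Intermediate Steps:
N(a, C) = 35 (N(a, C) = -7*(-5) = 35)
q(f, p) = 2*p/(8 + f) (q(f, p) = (2*p)/(8 + f) = 2*p/(8 + f))
W = 216
l = -7/5 (l = 2*(-7)/(8 + 2) = 2*(-7)/10 = 2*(-7)*(1/10) = -7/5 ≈ -1.4000)
(N(-13, -13) + 302)/(l + W) = (35 + 302)/(-7/5 + 216) = 337/(1073/5) = 337*(5/1073) = 1685/1073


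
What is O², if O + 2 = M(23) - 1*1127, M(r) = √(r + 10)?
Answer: (1129 - √33)² ≈ 1.2617e+6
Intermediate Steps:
M(r) = √(10 + r)
O = -1129 + √33 (O = -2 + (√(10 + 23) - 1*1127) = -2 + (√33 - 1127) = -2 + (-1127 + √33) = -1129 + √33 ≈ -1123.3)
O² = (-1129 + √33)²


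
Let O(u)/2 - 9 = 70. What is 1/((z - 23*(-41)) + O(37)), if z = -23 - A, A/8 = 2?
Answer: 1/1062 ≈ 0.00094162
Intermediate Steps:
A = 16 (A = 8*2 = 16)
z = -39 (z = -23 - 1*16 = -23 - 16 = -39)
O(u) = 158 (O(u) = 18 + 2*70 = 18 + 140 = 158)
1/((z - 23*(-41)) + O(37)) = 1/((-39 - 23*(-41)) + 158) = 1/((-39 + 943) + 158) = 1/(904 + 158) = 1/1062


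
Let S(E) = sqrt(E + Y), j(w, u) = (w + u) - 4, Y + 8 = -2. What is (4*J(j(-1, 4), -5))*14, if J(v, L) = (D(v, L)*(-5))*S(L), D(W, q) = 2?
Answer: -560*I*sqrt(15) ≈ -2168.9*I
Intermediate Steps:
Y = -10 (Y = -8 - 2 = -10)
j(w, u) = -4 + u + w (j(w, u) = (u + w) - 4 = -4 + u + w)
S(E) = sqrt(-10 + E) (S(E) = sqrt(E - 10) = sqrt(-10 + E))
J(v, L) = -10*sqrt(-10 + L) (J(v, L) = (2*(-5))*sqrt(-10 + L) = -10*sqrt(-10 + L))
(4*J(j(-1, 4), -5))*14 = (4*(-10*sqrt(-10 - 5)))*14 = (4*(-10*I*sqrt(15)))*14 = -40*I*sqrt(15)*14 = -560*I*sqrt(15)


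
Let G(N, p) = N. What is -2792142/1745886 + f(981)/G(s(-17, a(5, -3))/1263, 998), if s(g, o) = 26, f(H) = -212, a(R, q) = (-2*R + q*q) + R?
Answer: -38962003959/3782753 ≈ -10300.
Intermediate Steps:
a(R, q) = q² - R (a(R, q) = (-2*R + q²) + R = (q² - 2*R) + R = q² - R)
-2792142/1745886 + f(981)/G(s(-17, a(5, -3))/1263, 998) = -2792142/1745886 - 212/(26/1263) = -2792142*1/1745886 - 212/(26*(1/1263)) = -465357/290981 - 212/26/1263 = -465357/290981 - 212*1263/26 = -465357/290981 - 133878/13 = -38962003959/3782753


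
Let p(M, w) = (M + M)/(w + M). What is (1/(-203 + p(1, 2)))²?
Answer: 9/368449 ≈ 2.4427e-5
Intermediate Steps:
p(M, w) = 2*M/(M + w) (p(M, w) = (2*M)/(M + w) = 2*M/(M + w))
(1/(-203 + p(1, 2)))² = (1/(-203 + 2*1/(1 + 2)))² = (1/(-203 + 2*1/3))² = (1/(-203 + 2*1*(⅓)))² = (1/(-203 + ⅔))² = (1/(-607/3))² = (-3/607)² = 9/368449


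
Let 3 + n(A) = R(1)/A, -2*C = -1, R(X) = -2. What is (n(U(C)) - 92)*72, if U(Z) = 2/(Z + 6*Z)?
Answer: -7092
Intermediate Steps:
C = 1/2 (C = -1/2*(-1) = 1/2 ≈ 0.50000)
U(Z) = 2/(7*Z) (U(Z) = 2/((7*Z)) = 2*(1/(7*Z)) = 2/(7*Z))
n(A) = -3 - 2/A
(n(U(C)) - 92)*72 = ((-3 - 2/(2/(7*(1/2)))) - 92)*72 = ((-3 - 2/((2/7)*2)) - 92)*72 = ((-3 - 2/4/7) - 92)*72 = ((-3 - 2*7/4) - 92)*72 = ((-3 - 7/2) - 92)*72 = (-13/2 - 92)*72 = -197/2*72 = -7092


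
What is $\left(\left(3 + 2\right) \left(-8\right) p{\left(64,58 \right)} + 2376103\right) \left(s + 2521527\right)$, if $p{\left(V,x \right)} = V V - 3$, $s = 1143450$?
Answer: $8108332810191$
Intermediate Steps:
$p{\left(V,x \right)} = -3 + V^{2}$ ($p{\left(V,x \right)} = V^{2} - 3 = -3 + V^{2}$)
$\left(\left(3 + 2\right) \left(-8\right) p{\left(64,58 \right)} + 2376103\right) \left(s + 2521527\right) = \left(\left(3 + 2\right) \left(-8\right) \left(-3 + 64^{2}\right) + 2376103\right) \left(1143450 + 2521527\right) = \left(5 \left(-8\right) \left(-3 + 4096\right) + 2376103\right) 3664977 = \left(\left(-40\right) 4093 + 2376103\right) 3664977 = \left(-163720 + 2376103\right) 3664977 = 2212383 \cdot 3664977 = 8108332810191$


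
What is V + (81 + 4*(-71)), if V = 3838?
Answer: 3635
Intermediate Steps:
V + (81 + 4*(-71)) = 3838 + (81 + 4*(-71)) = 3838 + (81 - 284) = 3838 - 203 = 3635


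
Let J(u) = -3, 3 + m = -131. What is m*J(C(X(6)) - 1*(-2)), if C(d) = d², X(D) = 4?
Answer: 402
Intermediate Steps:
m = -134 (m = -3 - 131 = -134)
m*J(C(X(6)) - 1*(-2)) = -134*(-3) = 402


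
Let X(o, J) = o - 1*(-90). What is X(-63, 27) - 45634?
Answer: -45607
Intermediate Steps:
X(o, J) = 90 + o (X(o, J) = o + 90 = 90 + o)
X(-63, 27) - 45634 = (90 - 63) - 45634 = 27 - 45634 = -45607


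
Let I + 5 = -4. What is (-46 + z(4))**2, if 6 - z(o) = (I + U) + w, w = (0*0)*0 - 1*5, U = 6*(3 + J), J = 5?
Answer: 5476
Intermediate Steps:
U = 48 (U = 6*(3 + 5) = 6*8 = 48)
I = -9 (I = -5 - 4 = -9)
w = -5 (w = 0*0 - 5 = 0 - 5 = -5)
z(o) = -28 (z(o) = 6 - ((-9 + 48) - 5) = 6 - (39 - 5) = 6 - 1*34 = 6 - 34 = -28)
(-46 + z(4))**2 = (-46 - 28)**2 = (-74)**2 = 5476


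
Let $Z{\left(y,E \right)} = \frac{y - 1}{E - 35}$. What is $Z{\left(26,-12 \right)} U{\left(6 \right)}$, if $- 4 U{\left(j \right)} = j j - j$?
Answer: $\frac{375}{94} \approx 3.9894$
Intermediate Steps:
$Z{\left(y,E \right)} = \frac{-1 + y}{-35 + E}$
$U{\left(j \right)} = - \frac{j^{2}}{4} + \frac{j}{4}$ ($U{\left(j \right)} = - \frac{j j - j}{4} = - \frac{j^{2} - j}{4} = - \frac{j^{2}}{4} + \frac{j}{4}$)
$Z{\left(26,-12 \right)} U{\left(6 \right)} = \frac{-1 + 26}{-35 - 12} \cdot \frac{1}{4} \cdot 6 \left(1 - 6\right) = \frac{1}{-47} \cdot 25 \cdot \frac{1}{4} \cdot 6 \left(1 - 6\right) = \left(- \frac{1}{47}\right) 25 \cdot \frac{1}{4} \cdot 6 \left(-5\right) = \left(- \frac{25}{47}\right) \left(- \frac{15}{2}\right) = \frac{375}{94}$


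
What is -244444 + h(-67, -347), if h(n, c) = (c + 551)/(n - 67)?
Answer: -16377850/67 ≈ -2.4445e+5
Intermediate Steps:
h(n, c) = (551 + c)/(-67 + n)
-244444 + h(-67, -347) = -244444 + (551 - 347)/(-67 - 67) = -244444 + 204/(-134) = -244444 - 1/134*204 = -244444 - 102/67 = -16377850/67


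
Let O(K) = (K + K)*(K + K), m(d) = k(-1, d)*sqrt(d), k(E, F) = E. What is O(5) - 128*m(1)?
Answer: 228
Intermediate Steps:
m(d) = -sqrt(d)
O(K) = 4*K**2 (O(K) = (2*K)*(2*K) = 4*K**2)
O(5) - 128*m(1) = 4*5**2 - (-128)*sqrt(1) = 4*25 - (-128) = 100 - 128*(-1) = 100 + 128 = 228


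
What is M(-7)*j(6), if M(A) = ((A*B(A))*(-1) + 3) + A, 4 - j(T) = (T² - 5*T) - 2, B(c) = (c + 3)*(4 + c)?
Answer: 0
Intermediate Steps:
B(c) = (3 + c)*(4 + c)
j(T) = 6 - T² + 5*T (j(T) = 4 - ((T² - 5*T) - 2) = 4 - (-2 + T² - 5*T) = 4 + (2 - T² + 5*T) = 6 - T² + 5*T)
M(A) = 3 + A - A*(12 + A² + 7*A) (M(A) = ((A*(12 + A² + 7*A))*(-1) + 3) + A = (-A*(12 + A² + 7*A) + 3) + A = (3 - A*(12 + A² + 7*A)) + A = 3 + A - A*(12 + A² + 7*A))
M(-7)*j(6) = (3 - 7 - 1*(-7)*(12 + (-7)² + 7*(-7)))*(6 - 1*6² + 5*6) = (3 - 7 - 1*(-7)*(12 + 49 - 49))*(6 - 1*36 + 30) = (3 - 7 - 1*(-7)*12)*(6 - 36 + 30) = (3 - 7 + 84)*0 = 80*0 = 0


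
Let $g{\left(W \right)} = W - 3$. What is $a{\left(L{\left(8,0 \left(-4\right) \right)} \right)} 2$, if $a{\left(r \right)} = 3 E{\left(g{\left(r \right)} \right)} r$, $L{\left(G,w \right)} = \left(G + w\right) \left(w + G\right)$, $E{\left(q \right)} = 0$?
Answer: $0$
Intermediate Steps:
$g{\left(W \right)} = -3 + W$
$L{\left(G,w \right)} = \left(G + w\right)^{2}$ ($L{\left(G,w \right)} = \left(G + w\right) \left(G + w\right) = \left(G + w\right)^{2}$)
$a{\left(r \right)} = 0$ ($a{\left(r \right)} = 3 \cdot 0 r = 0 r = 0$)
$a{\left(L{\left(8,0 \left(-4\right) \right)} \right)} 2 = 0 \cdot 2 = 0$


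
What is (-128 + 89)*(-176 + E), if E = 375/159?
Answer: 358917/53 ≈ 6772.0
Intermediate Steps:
E = 125/53 (E = 375*(1/159) = 125/53 ≈ 2.3585)
(-128 + 89)*(-176 + E) = (-128 + 89)*(-176 + 125/53) = -39*(-9203/53) = 358917/53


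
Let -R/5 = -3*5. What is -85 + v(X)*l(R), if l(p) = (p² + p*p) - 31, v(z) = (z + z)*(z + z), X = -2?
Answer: 179419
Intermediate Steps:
R = 75 (R = -(-15)*5 = -5*(-15) = 75)
v(z) = 4*z² (v(z) = (2*z)*(2*z) = 4*z²)
l(p) = -31 + 2*p² (l(p) = (p² + p²) - 31 = 2*p² - 31 = -31 + 2*p²)
-85 + v(X)*l(R) = -85 + (4*(-2)²)*(-31 + 2*75²) = -85 + (4*4)*(-31 + 2*5625) = -85 + 16*(-31 + 11250) = -85 + 16*11219 = -85 + 179504 = 179419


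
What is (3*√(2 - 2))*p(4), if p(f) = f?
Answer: 0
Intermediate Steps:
(3*√(2 - 2))*p(4) = (3*√(2 - 2))*4 = (3*√0)*4 = (3*0)*4 = 0*4 = 0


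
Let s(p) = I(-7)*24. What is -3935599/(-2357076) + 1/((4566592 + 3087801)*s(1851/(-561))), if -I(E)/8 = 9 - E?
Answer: 2570634362507923/1539582808308736 ≈ 1.6697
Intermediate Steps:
I(E) = -72 + 8*E (I(E) = -8*(9 - E) = -72 + 8*E)
s(p) = -3072 (s(p) = (-72 + 8*(-7))*24 = (-72 - 56)*24 = -128*24 = -3072)
-3935599/(-2357076) + 1/((4566592 + 3087801)*s(1851/(-561))) = -3935599/(-2357076) + 1/((4566592 + 3087801)*(-3072)) = -3935599*(-1/2357076) - 1/3072/7654393 = 3935599/2357076 + (1/7654393)*(-1/3072) = 3935599/2357076 - 1/23514295296 = 2570634362507923/1539582808308736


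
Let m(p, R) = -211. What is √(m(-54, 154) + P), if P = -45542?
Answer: I*√45753 ≈ 213.9*I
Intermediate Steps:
√(m(-54, 154) + P) = √(-211 - 45542) = √(-45753) = I*√45753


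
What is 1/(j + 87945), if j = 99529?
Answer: 1/187474 ≈ 5.3341e-6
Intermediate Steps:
1/(j + 87945) = 1/(99529 + 87945) = 1/187474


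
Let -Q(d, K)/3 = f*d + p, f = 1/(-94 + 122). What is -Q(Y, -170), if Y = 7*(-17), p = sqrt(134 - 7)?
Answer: -51/4 + 3*sqrt(127) ≈ 21.058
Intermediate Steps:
f = 1/28 ≈ 0.035714
p = sqrt(127) ≈ 11.269
Y = -119
Q(d, K) = -3*sqrt(127) - 3*d/28 (Q(d, K) = -3*(d/28 + sqrt(127)) = -3*(sqrt(127) + d/28) = -3*sqrt(127) - 3*d/28)
-Q(Y, -170) = -(-3*sqrt(127) - 3/28*(-119)) = -(-3*sqrt(127) + 51/4) = -(51/4 - 3*sqrt(127)) = -51/4 + 3*sqrt(127)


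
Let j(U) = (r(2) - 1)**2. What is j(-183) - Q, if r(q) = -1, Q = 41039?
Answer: -41035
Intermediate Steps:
j(U) = 4 (j(U) = (-1 - 1)**2 = (-2)**2 = 4)
j(-183) - Q = 4 - 1*41039 = 4 - 41039 = -41035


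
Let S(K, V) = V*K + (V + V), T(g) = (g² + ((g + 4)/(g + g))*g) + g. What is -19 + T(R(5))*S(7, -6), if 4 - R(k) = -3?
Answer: -3340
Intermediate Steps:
R(k) = 7 (R(k) = 4 - 1*(-3) = 4 + 3 = 7)
T(g) = 2 + g² + 3*g/2 (T(g) = (g² + ((4 + g)/((2*g)))*g) + g = (g² + ((4 + g)*(1/(2*g)))*g) + g = (g² + ((4 + g)/(2*g))*g) + g = (g² + (2 + g/2)) + g = (2 + g² + g/2) + g = 2 + g² + 3*g/2)
S(K, V) = 2*V + K*V (S(K, V) = K*V + 2*V = 2*V + K*V)
-19 + T(R(5))*S(7, -6) = -19 + (2 + 7² + (3/2)*7)*(-6*(2 + 7)) = -19 + (2 + 49 + 21/2)*(-6*9) = -19 + (123/2)*(-54) = -19 - 3321 = -3340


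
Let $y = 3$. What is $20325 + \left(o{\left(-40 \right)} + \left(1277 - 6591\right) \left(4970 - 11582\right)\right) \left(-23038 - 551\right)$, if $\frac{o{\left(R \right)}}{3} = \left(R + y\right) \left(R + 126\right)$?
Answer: $-828601866033$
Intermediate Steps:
$o{\left(R \right)} = 3 \left(3 + R\right) \left(126 + R\right)$ ($o{\left(R \right)} = 3 \left(R + 3\right) \left(R + 126\right) = 3 \left(3 + R\right) \left(126 + R\right)$)
$20325 + \left(o{\left(-40 \right)} + \left(1277 - 6591\right) \left(4970 - 11582\right)\right) \left(-23038 - 551\right) = 20325 + \left(\left(1134 + 3 \left(-40\right)^{2} + 387 \left(-40\right)\right) + \left(1277 - 6591\right) \left(4970 - 11582\right)\right) \left(-23038 - 551\right) = 20325 + \left(\left(1134 + 3 \cdot 1600 - 15480\right) - -35136168\right) \left(-23589\right) = 20325 + \left(\left(1134 + 4800 - 15480\right) + 35136168\right) \left(-23589\right) = 20325 + \left(-9546 + 35136168\right) \left(-23589\right) = 20325 + 35126622 \left(-23589\right) = 20325 - 828601886358 = -828601866033$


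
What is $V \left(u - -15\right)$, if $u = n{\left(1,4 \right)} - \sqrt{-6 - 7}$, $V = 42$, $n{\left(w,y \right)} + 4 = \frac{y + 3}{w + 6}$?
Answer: $504 - 42 i \sqrt{13} \approx 504.0 - 151.43 i$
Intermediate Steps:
$n{\left(w,y \right)} = -4 + \frac{3 + y}{6 + w}$ ($n{\left(w,y \right)} = -4 + \frac{y + 3}{w + 6} = -4 + \frac{3 + y}{6 + w}$)
$u = -3 - i \sqrt{13}$ ($u = \frac{-21 + 4 - 4}{6 + 1} - \sqrt{-6 - 7} = \frac{-21 + 4 - 4}{7} - \sqrt{-13} = \frac{1}{7} \left(-21\right) - i \sqrt{13} = -3 - i \sqrt{13} \approx -3.0 - 3.6056 i$)
$V \left(u - -15\right) = 42 \left(\left(-3 - i \sqrt{13}\right) - -15\right) = 42 \left(\left(-3 - i \sqrt{13}\right) + \left(-6 + 21\right)\right) = 42 \left(\left(-3 - i \sqrt{13}\right) + 15\right) = 42 \left(12 - i \sqrt{13}\right) = 504 - 42 i \sqrt{13}$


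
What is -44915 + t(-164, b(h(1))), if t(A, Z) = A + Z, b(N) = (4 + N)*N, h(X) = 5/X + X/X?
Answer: -45019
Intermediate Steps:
h(X) = 1 + 5/X (h(X) = 5/X + 1 = 1 + 5/X)
b(N) = N*(4 + N)
-44915 + t(-164, b(h(1))) = -44915 + (-164 + ((5 + 1)/1)*(4 + (5 + 1)/1)) = -44915 + (-164 + (1*6)*(4 + 1*6)) = -44915 + (-164 + 6*(4 + 6)) = -44915 + (-164 + 6*10) = -44915 + (-164 + 60) = -44915 - 104 = -45019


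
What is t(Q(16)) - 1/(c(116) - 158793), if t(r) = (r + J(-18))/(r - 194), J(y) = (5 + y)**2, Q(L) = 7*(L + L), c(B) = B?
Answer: 20786697/1586770 ≈ 13.100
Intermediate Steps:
Q(L) = 14*L (Q(L) = 7*(2*L) = 14*L)
t(r) = (169 + r)/(-194 + r) (t(r) = (r + (5 - 18)**2)/(r - 194) = (r + (-13)**2)/(-194 + r) = (r + 169)/(-194 + r) = (169 + r)/(-194 + r))
t(Q(16)) - 1/(c(116) - 158793) = (169 + 14*16)/(-194 + 14*16) - 1/(116 - 158793) = (169 + 224)/(-194 + 224) - 1/(-158677) = 393/30 - 1*(-1/158677) = (1/30)*393 + 1/158677 = 131/10 + 1/158677 = 20786697/1586770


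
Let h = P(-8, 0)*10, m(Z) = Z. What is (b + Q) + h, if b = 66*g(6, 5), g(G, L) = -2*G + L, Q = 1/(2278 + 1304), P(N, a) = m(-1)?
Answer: -1690703/3582 ≈ -472.00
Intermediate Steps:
P(N, a) = -1
Q = 1/3582 ≈ 0.00027917
g(G, L) = L - 2*G
h = -10 (h = -1*10 = -10)
b = -462 (b = 66*(5 - 2*6) = 66*(5 - 12) = 66*(-7) = -462)
(b + Q) + h = (-462 + 1/3582) - 10 = -1654883/3582 - 10 = -1690703/3582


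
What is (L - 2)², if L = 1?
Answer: 1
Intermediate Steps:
(L - 2)² = (1 - 2)² = (-1)² = 1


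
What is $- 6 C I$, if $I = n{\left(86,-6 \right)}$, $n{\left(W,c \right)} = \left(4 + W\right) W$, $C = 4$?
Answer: $-185760$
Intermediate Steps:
$n{\left(W,c \right)} = W \left(4 + W\right)$
$I = 7740$ ($I = 86 \left(4 + 86\right) = 86 \cdot 90 = 7740$)
$- 6 C I = \left(-6\right) 4 \cdot 7740 = \left(-24\right) 7740 = -185760$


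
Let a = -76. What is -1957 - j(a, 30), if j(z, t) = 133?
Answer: -2090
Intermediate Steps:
-1957 - j(a, 30) = -1957 - 1*133 = -1957 - 133 = -2090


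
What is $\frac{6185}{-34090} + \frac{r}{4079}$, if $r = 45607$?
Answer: $\frac{305902803}{27810622} \approx 10.999$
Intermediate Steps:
$\frac{6185}{-34090} + \frac{r}{4079} = \frac{6185}{-34090} + \frac{45607}{4079} = 6185 \left(- \frac{1}{34090}\right) + 45607 \cdot \frac{1}{4079} = - \frac{1237}{6818} + \frac{45607}{4079} = \frac{305902803}{27810622}$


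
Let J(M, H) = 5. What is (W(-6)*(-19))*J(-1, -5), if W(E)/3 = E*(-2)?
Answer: -3420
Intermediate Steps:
W(E) = -6*E (W(E) = 3*(E*(-2)) = 3*(-2*E) = -6*E)
(W(-6)*(-19))*J(-1, -5) = (-6*(-6)*(-19))*5 = (36*(-19))*5 = -684*5 = -3420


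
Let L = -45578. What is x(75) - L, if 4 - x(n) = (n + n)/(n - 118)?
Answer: 1960176/43 ≈ 45586.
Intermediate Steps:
x(n) = 4 - 2*n/(-118 + n) (x(n) = 4 - (n + n)/(n - 118) = 4 - 2*n/(-118 + n))
x(75) - L = 2*(-236 + 75)/(-118 + 75) - 1*(-45578) = 2*(-161)/(-43) + 45578 = 2*(-1/43)*(-161) + 45578 = 322/43 + 45578 = 1960176/43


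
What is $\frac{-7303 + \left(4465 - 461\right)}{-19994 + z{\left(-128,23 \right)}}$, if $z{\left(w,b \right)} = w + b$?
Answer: $\frac{3299}{20099} \approx 0.16414$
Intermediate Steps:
$z{\left(w,b \right)} = b + w$
$\frac{-7303 + \left(4465 - 461\right)}{-19994 + z{\left(-128,23 \right)}} = \frac{-7303 + \left(4465 - 461\right)}{-19994 + \left(23 - 128\right)} = \frac{-7303 + \left(4465 - 461\right)}{-19994 - 105} = \frac{-7303 + 4004}{-20099} = \left(-3299\right) \left(- \frac{1}{20099}\right) = \frac{3299}{20099}$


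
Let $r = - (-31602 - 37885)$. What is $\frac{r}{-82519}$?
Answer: $- \frac{69487}{82519} \approx -0.84207$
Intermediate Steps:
$r = 69487$ ($r = \left(-1\right) \left(-69487\right) = 69487$)
$\frac{r}{-82519} = \frac{69487}{-82519} = 69487 \left(- \frac{1}{82519}\right) = - \frac{69487}{82519}$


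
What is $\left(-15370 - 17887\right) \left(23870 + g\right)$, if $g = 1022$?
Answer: $-827833244$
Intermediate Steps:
$\left(-15370 - 17887\right) \left(23870 + g\right) = \left(-15370 - 17887\right) \left(23870 + 1022\right) = \left(-33257\right) 24892 = -827833244$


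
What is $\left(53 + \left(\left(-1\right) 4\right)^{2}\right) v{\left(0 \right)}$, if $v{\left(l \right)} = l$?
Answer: $0$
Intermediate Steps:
$\left(53 + \left(\left(-1\right) 4\right)^{2}\right) v{\left(0 \right)} = \left(53 + \left(\left(-1\right) 4\right)^{2}\right) 0 = \left(53 + \left(-4\right)^{2}\right) 0 = \left(53 + 16\right) 0 = 69 \cdot 0 = 0$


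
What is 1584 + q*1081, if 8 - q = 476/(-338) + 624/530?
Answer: 469419822/44785 ≈ 10482.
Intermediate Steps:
q = 368622/44785 (q = 8 - (476/(-338) + 624/530) = 8 - (476*(-1/338) + 624*(1/530)) = 8 - (-238/169 + 312/265) = 8 - 1*(-10342/44785) = 8 + 10342/44785 = 368622/44785 ≈ 8.2309)
1584 + q*1081 = 1584 + (368622/44785)*1081 = 1584 + 398480382/44785 = 469419822/44785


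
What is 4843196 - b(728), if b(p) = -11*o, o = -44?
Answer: 4842712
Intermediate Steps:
b(p) = 484 (b(p) = -11*(-44) = 484)
4843196 - b(728) = 4843196 - 1*484 = 4843196 - 484 = 4842712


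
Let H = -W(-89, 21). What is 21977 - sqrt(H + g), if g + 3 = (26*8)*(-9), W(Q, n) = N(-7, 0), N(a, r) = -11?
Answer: 21977 - 2*I*sqrt(466) ≈ 21977.0 - 43.174*I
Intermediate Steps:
W(Q, n) = -11
H = 11 (H = -1*(-11) = 11)
g = -1875 (g = -3 + (26*8)*(-9) = -3 + 208*(-9) = -3 - 1872 = -1875)
21977 - sqrt(H + g) = 21977 - sqrt(11 - 1875) = 21977 - sqrt(-1864) = 21977 - 2*I*sqrt(466)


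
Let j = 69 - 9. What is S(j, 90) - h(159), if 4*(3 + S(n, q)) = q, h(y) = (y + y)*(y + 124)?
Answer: -179949/2 ≈ -89975.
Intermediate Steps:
h(y) = 2*y*(124 + y) (h(y) = (2*y)*(124 + y) = 2*y*(124 + y))
j = 60
S(n, q) = -3 + q/4
S(j, 90) - h(159) = (-3 + (1/4)*90) - 2*159*(124 + 159) = (-3 + 45/2) - 2*159*283 = 39/2 - 1*89994 = 39/2 - 89994 = -179949/2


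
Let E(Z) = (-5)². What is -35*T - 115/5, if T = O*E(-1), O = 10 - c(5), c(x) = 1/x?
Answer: -8598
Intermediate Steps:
E(Z) = 25
O = 49/5 (O = 10 - 1/5 = 10 - 1*⅕ = 10 - ⅕ = 49/5 ≈ 9.8000)
T = 245 (T = (49/5)*25 = 245)
-35*T - 115/5 = -35*245 - 115/5 = -8575 - 115*⅕ = -8575 - 23 = -8598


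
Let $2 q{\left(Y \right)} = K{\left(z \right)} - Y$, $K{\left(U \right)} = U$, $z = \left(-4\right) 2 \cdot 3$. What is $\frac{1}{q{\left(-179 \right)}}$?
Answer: $\frac{2}{155} \approx 0.012903$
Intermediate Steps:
$z = -24$ ($z = \left(-8\right) 3 = -24$)
$q{\left(Y \right)} = -12 - \frac{Y}{2}$ ($q{\left(Y \right)} = \frac{-24 - Y}{2} = -12 - \frac{Y}{2}$)
$\frac{1}{q{\left(-179 \right)}} = \frac{1}{-12 - - \frac{179}{2}} = \frac{1}{-12 + \frac{179}{2}} = \frac{1}{\frac{155}{2}} = \frac{2}{155}$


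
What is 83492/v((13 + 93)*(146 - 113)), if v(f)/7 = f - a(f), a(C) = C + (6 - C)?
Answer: 20873/6111 ≈ 3.4156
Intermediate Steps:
a(C) = 6
v(f) = -42 + 7*f (v(f) = 7*(f - 1*6) = 7*(f - 6) = 7*(-6 + f) = -42 + 7*f)
83492/v((13 + 93)*(146 - 113)) = 83492/(-42 + 7*((13 + 93)*(146 - 113))) = 83492/(-42 + 7*(106*33)) = 83492/(-42 + 7*3498) = 83492/(-42 + 24486) = 83492/24444 = 83492*(1/24444) = 20873/6111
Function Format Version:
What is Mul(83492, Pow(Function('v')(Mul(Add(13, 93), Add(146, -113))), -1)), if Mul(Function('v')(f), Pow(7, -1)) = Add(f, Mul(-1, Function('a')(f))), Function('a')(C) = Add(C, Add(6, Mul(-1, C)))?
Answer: Rational(20873, 6111) ≈ 3.4156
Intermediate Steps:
Function('a')(C) = 6
Function('v')(f) = Add(-42, Mul(7, f)) (Function('v')(f) = Mul(7, Add(f, Mul(-1, 6))) = Mul(7, Add(f, -6)) = Mul(7, Add(-6, f)) = Add(-42, Mul(7, f)))
Mul(83492, Pow(Function('v')(Mul(Add(13, 93), Add(146, -113))), -1)) = Mul(83492, Pow(Add(-42, Mul(7, Mul(Add(13, 93), Add(146, -113)))), -1)) = Mul(83492, Pow(Add(-42, Mul(7, Mul(106, 33))), -1)) = Mul(83492, Pow(Add(-42, Mul(7, 3498)), -1)) = Mul(83492, Pow(Add(-42, 24486), -1)) = Mul(83492, Pow(24444, -1)) = Mul(83492, Rational(1, 24444)) = Rational(20873, 6111)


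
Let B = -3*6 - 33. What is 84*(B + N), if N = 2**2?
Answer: -3948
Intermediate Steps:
N = 4
B = -51 (B = -18 - 33 = -51)
84*(B + N) = 84*(-51 + 4) = 84*(-47) = -3948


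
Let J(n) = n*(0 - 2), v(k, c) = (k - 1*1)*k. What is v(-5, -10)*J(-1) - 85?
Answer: -25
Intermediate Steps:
v(k, c) = k*(-1 + k) (v(k, c) = (k - 1)*k = (-1 + k)*k = k*(-1 + k))
J(n) = -2*n (J(n) = n*(-2) = -2*n)
v(-5, -10)*J(-1) - 85 = (-5*(-1 - 5))*(-2*(-1)) - 85 = -5*(-6)*2 - 85 = 30*2 - 85 = 60 - 85 = -25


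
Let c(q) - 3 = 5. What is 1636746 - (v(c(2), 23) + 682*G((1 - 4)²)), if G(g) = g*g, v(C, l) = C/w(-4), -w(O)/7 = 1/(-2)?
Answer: 11070512/7 ≈ 1.5815e+6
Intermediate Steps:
w(O) = 7/2 (w(O) = -7/(-2) = -7*(-½) = 7/2)
c(q) = 8 (c(q) = 3 + 5 = 8)
v(C, l) = 2*C/7 (v(C, l) = C/(7/2) = C*(2/7) = 2*C/7)
G(g) = g²
1636746 - (v(c(2), 23) + 682*G((1 - 4)²)) = 1636746 - ((2/7)*8 + 682*((1 - 4)²)²) = 1636746 - (16/7 + 682*((-3)²)²) = 1636746 - (16/7 + 682*9²) = 1636746 - (16/7 + 682*81) = 1636746 - (16/7 + 55242) = 1636746 - 1*386710/7 = 1636746 - 386710/7 = 11070512/7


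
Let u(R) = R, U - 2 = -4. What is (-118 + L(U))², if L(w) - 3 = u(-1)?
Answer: 13456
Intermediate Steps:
U = -2 (U = 2 - 4 = -2)
L(w) = 2 (L(w) = 3 - 1 = 2)
(-118 + L(U))² = (-118 + 2)² = (-116)² = 13456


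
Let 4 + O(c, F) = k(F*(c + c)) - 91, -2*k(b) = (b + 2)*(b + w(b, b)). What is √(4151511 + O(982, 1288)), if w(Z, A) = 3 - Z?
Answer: 7*√7285 ≈ 597.47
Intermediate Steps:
k(b) = -3 - 3*b/2 (k(b) = -(b + 2)*(b + (3 - b))/2 = -(2 + b)*3/2 = -(6 + 3*b)/2 = -3 - 3*b/2)
O(c, F) = -98 - 3*F*c (O(c, F) = -4 + ((-3 - 3*F*(c + c)/2) - 91) = -4 + ((-3 - 3*F*2*c/2) - 91) = -4 + ((-3 - 3*F*c) - 91) = -4 + (-94 - 3*F*c) = -98 - 3*F*c)
√(4151511 + O(982, 1288)) = √(4151511 + (-98 - 3*1288*982)) = √(4151511 + (-98 - 3794448)) = √(4151511 - 3794546) = √356965 = 7*√7285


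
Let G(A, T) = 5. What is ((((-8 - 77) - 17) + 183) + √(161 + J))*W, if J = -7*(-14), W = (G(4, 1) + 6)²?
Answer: 9801 + 121*√259 ≈ 11748.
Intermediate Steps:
W = 121 (W = (5 + 6)² = 11² = 121)
J = 98
((((-8 - 77) - 17) + 183) + √(161 + J))*W = ((((-8 - 77) - 17) + 183) + √(161 + 98))*121 = (((-85 - 17) + 183) + √259)*121 = ((-102 + 183) + √259)*121 = (81 + √259)*121 = 9801 + 121*√259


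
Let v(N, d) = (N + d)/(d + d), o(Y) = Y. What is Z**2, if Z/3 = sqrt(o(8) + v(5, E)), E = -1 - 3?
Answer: 567/8 ≈ 70.875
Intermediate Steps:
E = -4
v(N, d) = (N + d)/(2*d) (v(N, d) = (N + d)/((2*d)) = (N + d)*(1/(2*d)) = (N + d)/(2*d))
Z = 9*sqrt(14)/4 (Z = 3*sqrt(8 + (1/2)*(5 - 4)/(-4)) = 3*sqrt(8 + (1/2)*(-1/4)*1) = 3*sqrt(8 - 1/8) = 3*sqrt(63/8) = 3*(3*sqrt(14)/4) = 9*sqrt(14)/4 ≈ 8.4187)
Z**2 = (9*sqrt(14)/4)**2 = 567/8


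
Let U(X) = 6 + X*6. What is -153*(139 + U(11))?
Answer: -32283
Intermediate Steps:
U(X) = 6 + 6*X
-153*(139 + U(11)) = -153*(139 + (6 + 6*11)) = -153*(139 + (6 + 66)) = -153*(139 + 72) = -153*211 = -32283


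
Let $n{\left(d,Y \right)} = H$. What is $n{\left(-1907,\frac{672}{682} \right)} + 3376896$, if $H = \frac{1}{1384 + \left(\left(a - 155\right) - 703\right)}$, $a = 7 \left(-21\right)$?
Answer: $\frac{1279843585}{379} \approx 3.3769 \cdot 10^{6}$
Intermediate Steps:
$a = -147$
$H = \frac{1}{379}$ ($H = \frac{1}{1384 - 1005} = \frac{1}{379} \approx 0.0026385$)
$n{\left(d,Y \right)} = \frac{1}{379}$
$n{\left(-1907,\frac{672}{682} \right)} + 3376896 = \frac{1}{379} + 3376896 = \frac{1279843585}{379}$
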